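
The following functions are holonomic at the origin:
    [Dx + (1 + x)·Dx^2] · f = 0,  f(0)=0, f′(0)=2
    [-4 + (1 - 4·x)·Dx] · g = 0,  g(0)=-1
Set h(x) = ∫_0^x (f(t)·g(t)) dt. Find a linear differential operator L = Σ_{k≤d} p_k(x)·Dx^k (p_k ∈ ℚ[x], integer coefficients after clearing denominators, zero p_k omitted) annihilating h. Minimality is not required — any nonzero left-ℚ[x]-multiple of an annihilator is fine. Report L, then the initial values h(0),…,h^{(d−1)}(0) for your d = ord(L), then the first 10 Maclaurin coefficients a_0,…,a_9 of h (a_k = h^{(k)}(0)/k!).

L = 4·Dx + (7 + 12·x)·Dx^2 + (-1 + 3·x + 4·x^2)·Dx^3  (order 3).
h: a_k = 0, 0, -1, -7/3, -43/6, -137/6, -3428/45, -3917/15, -383881/420, -12284087/3780, …
ICs: h(0) = 0, h′(0) = 0, h′′(0) = -2.

f: a_k = 0, 2, -1, 2/3, -1/2, 2/5, -1/3, 2/7, -1/4, 2/9, …
g: a_k = -1, -4, -16, -64, -256, -1024, -4096, -16384, -65536, -262144, …
h₀=f·g: eliminate ⇒ L₀, order ≤ 2·1.
Integrate: L := L₀·Dx.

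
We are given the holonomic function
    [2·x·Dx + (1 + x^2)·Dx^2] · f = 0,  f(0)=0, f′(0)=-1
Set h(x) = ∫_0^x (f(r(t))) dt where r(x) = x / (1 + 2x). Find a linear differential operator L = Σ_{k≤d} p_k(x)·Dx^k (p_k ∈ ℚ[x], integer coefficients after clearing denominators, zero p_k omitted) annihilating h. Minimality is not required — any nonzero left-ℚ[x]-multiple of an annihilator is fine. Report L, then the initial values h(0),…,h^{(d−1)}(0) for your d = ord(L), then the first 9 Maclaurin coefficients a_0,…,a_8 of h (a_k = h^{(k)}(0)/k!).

L = (4 + 10·x)·Dx^2 + (1 + 4·x + 5·x^2)·Dx^3  (order 3).
h: a_k = 0, 0, -1/2, 2/3, -11/12, 6/5, -41/30, 22/21, 29/56, …
ICs: h(0) = 0, h′(0) = 0, h′′(0) = -1.

f: a_k = 0, -1, 0, 1/3, 0, -1/5, 0, 1/7, 0, …
Change of var in L_f (x↦r) gives L₀.
h=∫h₀ ⇒ L = L₀·Dx.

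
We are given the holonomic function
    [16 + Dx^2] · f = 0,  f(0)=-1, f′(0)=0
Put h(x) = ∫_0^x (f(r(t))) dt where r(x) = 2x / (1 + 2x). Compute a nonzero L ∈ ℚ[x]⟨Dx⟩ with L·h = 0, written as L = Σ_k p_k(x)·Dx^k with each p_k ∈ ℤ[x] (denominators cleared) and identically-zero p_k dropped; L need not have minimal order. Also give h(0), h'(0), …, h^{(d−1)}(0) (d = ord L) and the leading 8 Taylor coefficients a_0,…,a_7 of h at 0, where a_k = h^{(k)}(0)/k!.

f: a_k = -1, 0, 8, 0, -32/3, 0, 256/45, 0, …
Substitute x→r, Dx→(1/r')Dx; clear ⇒ L₀.
h=∫₀ˣh₀: take L = L₀·Dx.
L = 64·Dx + (4 + 24·x + 48·x^2 + 32·x^3)·Dx^2 + (1 + 8·x + 24·x^2 + 32·x^3 + 16·x^4)·Dx^3  (order 3).
h: a_k = 0, -1, 0, 32/3, -32, 128/3, 512/9, -25088/45, …
ICs: h(0) = 0, h′(0) = -1, h′′(0) = 0.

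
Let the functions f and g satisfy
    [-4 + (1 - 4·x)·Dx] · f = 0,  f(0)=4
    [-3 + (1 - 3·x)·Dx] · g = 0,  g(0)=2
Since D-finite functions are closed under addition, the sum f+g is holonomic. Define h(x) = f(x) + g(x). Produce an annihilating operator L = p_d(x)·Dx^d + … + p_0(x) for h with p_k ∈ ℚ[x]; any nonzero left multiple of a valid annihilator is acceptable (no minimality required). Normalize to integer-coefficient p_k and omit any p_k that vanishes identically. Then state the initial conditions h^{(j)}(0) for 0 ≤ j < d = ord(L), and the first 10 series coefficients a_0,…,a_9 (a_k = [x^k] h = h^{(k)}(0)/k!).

L = -24 + (14 - 48·x)·Dx + (-1 + 7·x - 12·x^2)·Dx^2  (order 2).
h: a_k = 6, 22, 82, 310, 1186, 4582, 17842, 69910, 275266, 1087942, …
ICs: h(0) = 6, h′(0) = 22.

f: a_k = 4, 16, 64, 256, 1024, 4096, 16384, 65536, 262144, 1048576, …
g: a_k = 2, 6, 18, 54, 162, 486, 1458, 4374, 13122, 39366, …
Weyl lclm of L_f,L_g ⇒ L₀ (ord ≤ 2).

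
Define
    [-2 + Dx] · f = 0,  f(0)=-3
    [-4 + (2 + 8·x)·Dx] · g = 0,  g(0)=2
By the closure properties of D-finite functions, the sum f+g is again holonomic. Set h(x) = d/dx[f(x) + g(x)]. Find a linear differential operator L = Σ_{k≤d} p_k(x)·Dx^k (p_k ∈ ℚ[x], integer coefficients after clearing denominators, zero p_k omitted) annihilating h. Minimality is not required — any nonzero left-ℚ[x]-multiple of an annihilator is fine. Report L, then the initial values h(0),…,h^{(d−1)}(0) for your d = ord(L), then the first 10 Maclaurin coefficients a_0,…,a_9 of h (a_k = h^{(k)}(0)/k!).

L = (-8 - 8·x) + (2 - 8·x - 16·x^2)·Dx + (1 + 6·x + 8·x^2)·Dx^2  (order 2).
h: a_k = -2, -20, 12, -88, 276, -5048/5, 55432/15, -1441456/105, 5405396/105, -183783608/945, …
ICs: h(0) = -2, h′(0) = -20.

f: a_k = -3, -6, -6, -4, -2, -4/5, -4/15, -8/105, -2/105, -4/945, …
g: a_k = 2, 4, -4, 8, -20, 56, -168, 528, -1716, 5720, …
L₀ := lclm(L_f,L_g); ord L₀ ≤ 1+1.
Differentiate: ansatz ord ≤ ord L₀ ⇒ L.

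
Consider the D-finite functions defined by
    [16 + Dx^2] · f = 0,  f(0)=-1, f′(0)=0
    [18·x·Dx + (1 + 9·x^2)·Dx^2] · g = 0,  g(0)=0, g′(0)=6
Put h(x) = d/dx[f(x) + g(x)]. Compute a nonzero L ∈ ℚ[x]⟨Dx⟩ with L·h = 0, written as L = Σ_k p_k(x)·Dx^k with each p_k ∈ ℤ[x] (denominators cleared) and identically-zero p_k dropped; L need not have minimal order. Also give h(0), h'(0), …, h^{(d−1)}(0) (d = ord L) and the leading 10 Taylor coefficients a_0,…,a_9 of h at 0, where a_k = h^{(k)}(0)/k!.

L = (-13248·x + 181440·x^3 + 186624·x^5) + (-16 + 6048·x^2 + 66096·x^4 + 93312·x^6)·Dx + (-828·x + 11340·x^3 + 11664·x^5)·Dx^2 + (-1 + 378·x^2 + 4131·x^4 + 5832·x^6)·Dx^3  (order 3).
h: a_k = 6, 16, -54, -128/3, 486, 512/15, -4374, -4096/315, 39366, 8192/2835, …
ICs: h(0) = 6, h′(0) = 16, h′′(0) = -108.

f: a_k = -1, 0, 8, 0, -32/3, 0, 256/45, 0, -512/315, 0, …
g: a_k = 0, 6, 0, -18, 0, 486/5, 0, -4374/7, 0, 4374, …
h₀=f+g: left-lcm gives L₀, ord ≤ 4.
h=h₀': d/dx-closure on L₀ ⇒ L.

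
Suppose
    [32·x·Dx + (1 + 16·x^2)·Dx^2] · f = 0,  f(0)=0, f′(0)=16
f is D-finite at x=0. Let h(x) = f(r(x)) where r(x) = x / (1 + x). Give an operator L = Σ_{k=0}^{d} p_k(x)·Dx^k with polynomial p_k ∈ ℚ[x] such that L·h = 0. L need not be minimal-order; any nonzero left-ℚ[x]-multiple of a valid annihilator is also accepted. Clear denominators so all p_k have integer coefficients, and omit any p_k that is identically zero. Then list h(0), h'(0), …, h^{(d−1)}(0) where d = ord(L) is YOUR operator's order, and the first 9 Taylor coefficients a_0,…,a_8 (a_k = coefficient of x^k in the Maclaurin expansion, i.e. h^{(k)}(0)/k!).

f: a_k = 0, 16, 0, -256/3, 0, 4096/5, 0, -65536/7, 0, …
Substitute x→r, Dx→(1/r')Dx; clear ⇒ L₀.
L = (2 + 34·x)·Dx + (1 + 2·x + 17·x^2)·Dx^2  (order 2).
h: a_k = 0, 16, -16, -208/3, 240, 1616/5, -9776/3, 11632/7, 38640, …
ICs: h(0) = 0, h′(0) = 16.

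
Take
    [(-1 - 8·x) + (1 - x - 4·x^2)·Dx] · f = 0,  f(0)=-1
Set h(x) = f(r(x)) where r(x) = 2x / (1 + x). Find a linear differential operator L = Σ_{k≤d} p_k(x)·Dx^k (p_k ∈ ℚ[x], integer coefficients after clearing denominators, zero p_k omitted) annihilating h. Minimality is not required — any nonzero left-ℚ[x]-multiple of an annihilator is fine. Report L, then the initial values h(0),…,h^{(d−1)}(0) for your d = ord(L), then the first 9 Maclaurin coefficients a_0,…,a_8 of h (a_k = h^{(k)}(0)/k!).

L = (2 + 34·x) + (-1 - x + 17·x^2 + 17·x^3)·Dx  (order 1).
h: a_k = -1, -2, -18, -34, -306, -578, -5202, -9826, -88434, …
ICs: h(0) = -1.

f: a_k = -1, -1, -5, -9, -29, -65, -181, -441, -1165, …
Substitute x→r, Dx→(1/r')Dx; clear ⇒ L₀.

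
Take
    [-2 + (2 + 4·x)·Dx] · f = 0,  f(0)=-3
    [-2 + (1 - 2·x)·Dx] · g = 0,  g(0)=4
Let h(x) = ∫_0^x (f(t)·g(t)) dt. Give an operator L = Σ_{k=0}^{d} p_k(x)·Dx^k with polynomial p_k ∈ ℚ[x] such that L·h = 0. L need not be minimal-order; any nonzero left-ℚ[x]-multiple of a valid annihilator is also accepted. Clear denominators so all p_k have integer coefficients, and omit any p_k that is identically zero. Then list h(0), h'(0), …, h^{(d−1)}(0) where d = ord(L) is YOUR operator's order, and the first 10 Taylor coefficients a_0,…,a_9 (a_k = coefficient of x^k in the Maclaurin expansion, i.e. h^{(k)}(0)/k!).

L = (3 + 2·x)·Dx + (-1 + 4·x^2)·Dx^2  (order 2).
h: a_k = 0, -12, -18, -22, -69/2, -537/10, -365/4, -4317/28, -8733/32, -46147/96, …
ICs: h(0) = 0, h′(0) = -12.

f: a_k = -3, -3, 3/2, -3/2, 15/8, -21/8, 63/16, -99/16, 1287/128, -2145/128, …
g: a_k = 4, 8, 16, 32, 64, 128, 256, 512, 1024, 2048, …
Product ⇒ symmetric product L₀, ord ≤ 1.
∫: right-multiply L₀ by Dx.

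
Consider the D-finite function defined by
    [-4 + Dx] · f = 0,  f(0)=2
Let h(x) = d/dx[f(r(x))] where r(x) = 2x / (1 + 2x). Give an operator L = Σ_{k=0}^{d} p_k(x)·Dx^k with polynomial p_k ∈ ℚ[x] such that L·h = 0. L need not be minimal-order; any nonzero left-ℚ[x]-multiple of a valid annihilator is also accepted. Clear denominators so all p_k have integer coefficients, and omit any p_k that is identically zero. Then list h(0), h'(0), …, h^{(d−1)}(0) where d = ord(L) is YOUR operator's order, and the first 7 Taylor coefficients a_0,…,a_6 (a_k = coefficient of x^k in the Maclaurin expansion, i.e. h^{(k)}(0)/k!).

f: a_k = 2, 8, 16, 64/3, 64/3, 256/15, 512/45, …
f∘r: x↦r, Dx↦Dx/r' in L_f ⇒ L₀.
Derive L from L₀ (diff closure).
L = (4 - 8·x) + (-1 - 4·x - 4·x^2)·Dx  (order 1).
h: a_k = 16, 64, -64, -512/3, 1792/3, -11264/15, -17408/45, …
ICs: h(0) = 16.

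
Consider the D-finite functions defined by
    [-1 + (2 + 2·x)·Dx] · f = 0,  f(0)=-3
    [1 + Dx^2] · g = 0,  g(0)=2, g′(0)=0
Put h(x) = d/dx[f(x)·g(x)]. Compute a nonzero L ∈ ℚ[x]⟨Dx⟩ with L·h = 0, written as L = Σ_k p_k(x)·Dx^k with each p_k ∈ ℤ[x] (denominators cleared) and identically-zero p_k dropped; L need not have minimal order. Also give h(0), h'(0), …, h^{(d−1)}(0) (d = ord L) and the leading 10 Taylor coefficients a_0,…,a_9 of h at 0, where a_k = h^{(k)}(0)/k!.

f: a_k = -3, -3/2, 3/8, -3/16, 15/128, -21/256, 63/1024, -99/2048, 1287/32768, -2145/65536, …
g: a_k = 2, 0, -1, 0, 1/12, 0, -1/360, 0, 1/20160, 0, …
Product ⇒ symmetric product L₀, ord ≤ 2.
h=h₀': d/dx-closure on L₀ ⇒ L.
L = (53 + 144·x + 136·x^2 + 64·x^3 + 16·x^4) + (-4 - 36·x - 48·x^2 - 16·x^3)·Dx + (28 + 88·x + 108·x^2 + 64·x^3 + 16·x^4)·Dx^2  (order 2).
h: a_k = -3, 15/2, 27/8, -25/16, -65/128, 349/1280, -2807/15360, 44047/215040, -242667/1146880, 1874467/8847360, …
ICs: h(0) = -3, h′(0) = 15/2.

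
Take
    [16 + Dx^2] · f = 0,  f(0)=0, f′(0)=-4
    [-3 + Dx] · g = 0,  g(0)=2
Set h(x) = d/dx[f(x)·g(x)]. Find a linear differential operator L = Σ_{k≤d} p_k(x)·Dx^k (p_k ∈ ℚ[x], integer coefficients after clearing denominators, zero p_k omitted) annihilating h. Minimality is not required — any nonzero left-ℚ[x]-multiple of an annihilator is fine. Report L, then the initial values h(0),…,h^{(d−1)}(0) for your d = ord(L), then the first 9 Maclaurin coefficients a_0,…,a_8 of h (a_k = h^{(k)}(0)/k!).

L = 25 - 6·Dx + Dx^2  (order 2).
h: a_k = -8, -48, -44, 112, 779/3, 858/5, -4031/90, -2108/15, -430441/5040, …
ICs: h(0) = -8, h′(0) = -48.

f: a_k = 0, -4, 0, 32/3, 0, -128/15, 0, 1024/315, 0, …
g: a_k = 2, 6, 9, 9, 27/4, 81/20, 81/40, 243/280, 729/2240, …
h₀=f·g: eliminate ⇒ L₀, order ≤ 2·1.
h₀' ⇒ L via d/dx closure of L₀.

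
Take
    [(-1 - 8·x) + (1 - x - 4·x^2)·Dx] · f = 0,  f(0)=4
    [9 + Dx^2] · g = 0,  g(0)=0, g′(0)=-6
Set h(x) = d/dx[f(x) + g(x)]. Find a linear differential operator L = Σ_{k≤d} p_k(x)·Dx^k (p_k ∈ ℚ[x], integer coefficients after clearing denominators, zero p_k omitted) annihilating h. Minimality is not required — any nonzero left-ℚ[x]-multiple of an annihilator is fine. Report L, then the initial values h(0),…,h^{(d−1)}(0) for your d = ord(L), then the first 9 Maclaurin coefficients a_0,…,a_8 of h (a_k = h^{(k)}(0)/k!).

f: a_k = 4, 4, 20, 36, 116, 260, 724, 1764, 4660, …
g: a_k = 0, -6, 0, 9, 0, -81/20, 0, 243/280, 0, …
h₀=f+g: left-lcm gives L₀, ord ≤ 3.
h=h₀': d/dx-closure on L₀ ⇒ L.
L = (2358 + 13068·x + 57006·x^2 + 38520·x^3 + 83520·x^4 + 31104·x^5 + 41472·x^6) + (-189 - 1413·x + 1251·x^2 + 4203·x^3 + 5580·x^4 + 11952·x^5 + 12096·x^6 + 13824·x^7)·Dx + (262 + 1452·x + 6334·x^2 + 4280·x^3 + 9280·x^4 + 3456·x^5 + 4608·x^6)·Dx^2 + (-21 - 157·x + 139·x^2 + 467·x^3 + 620·x^4 + 1328·x^5 + 1344·x^6 + 1536·x^7)·Dx^3  (order 3).
h: a_k = -2, 40, 135, 464, 5119/4, 4344, 494163/40, 37280, 236192373/2240, …
ICs: h(0) = -2, h′(0) = 40, h′′(0) = 270.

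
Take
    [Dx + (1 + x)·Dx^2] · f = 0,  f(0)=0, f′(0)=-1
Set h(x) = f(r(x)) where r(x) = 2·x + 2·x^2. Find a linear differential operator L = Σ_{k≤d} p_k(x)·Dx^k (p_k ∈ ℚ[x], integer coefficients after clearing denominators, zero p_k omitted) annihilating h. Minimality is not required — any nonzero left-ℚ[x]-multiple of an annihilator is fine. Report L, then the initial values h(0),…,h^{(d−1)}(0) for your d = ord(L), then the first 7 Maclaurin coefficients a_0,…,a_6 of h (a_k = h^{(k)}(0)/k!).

L = (4·x + 4·x^2)·Dx + (1 + 4·x + 6·x^2 + 4·x^3)·Dx^2  (order 2).
h: a_k = 0, -2, 0, 4/3, -2, 8/5, 0, …
ICs: h(0) = 0, h′(0) = -2.

f: a_k = 0, -1, 1/2, -1/3, 1/4, -1/5, 1/6, …
L₀ from L_f via x↦r, Dx↦r'^{-1}Dx.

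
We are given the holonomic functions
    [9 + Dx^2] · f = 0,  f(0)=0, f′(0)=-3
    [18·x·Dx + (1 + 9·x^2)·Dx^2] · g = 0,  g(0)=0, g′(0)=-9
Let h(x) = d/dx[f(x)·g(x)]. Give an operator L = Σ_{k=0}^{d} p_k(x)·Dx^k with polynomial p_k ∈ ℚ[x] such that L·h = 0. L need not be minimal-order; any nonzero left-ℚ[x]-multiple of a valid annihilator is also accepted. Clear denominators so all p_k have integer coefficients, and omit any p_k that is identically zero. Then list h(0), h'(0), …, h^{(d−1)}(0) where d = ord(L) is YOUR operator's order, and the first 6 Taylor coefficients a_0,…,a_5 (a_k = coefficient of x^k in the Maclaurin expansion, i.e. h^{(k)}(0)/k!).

L = (8910 + 214326·x^2 + 3024621·x^4 + 5668704·x^6 + 6377292·x^8 + 9565938·x^10 + 43046721·x^12) + (5508·x + 207036·x^3 + 1837080·x^5 + 4723920·x^7 + 10628820·x^9 + 19131876·x^11)·Dx + (1080 + 27540·x^2 + 389286·x^4 + 971028·x^6 + 1889568·x^8 + 4251528·x^10 + 9565938·x^12)·Dx^2 + (612·x + 23004·x^3 + 204120·x^5 + 524880·x^7 + 1180980·x^9 + 2125764·x^11)·Dx^3 + (10 + 414·x^2 + 5913·x^4 + 37908·x^6 + 131220·x^8 + 354294·x^10 + 531441·x^12)·Dx^4  (order 4).
h: a_k = 0, 54, 0, -486, 0, 13851/4, …
ICs: h(0) = 0, h′(0) = 54, h′′(0) = 0, h′′′(0) = -2916.

f: a_k = 0, -3, 0, 9/2, 0, -81/40, …
g: a_k = 0, -9, 0, 27, 0, -729/5, …
L₀ := L_f ⊗_s L_g (sym. prod.), ord ≤ 4.
Differentiate: ansatz ord ≤ ord L₀ ⇒ L.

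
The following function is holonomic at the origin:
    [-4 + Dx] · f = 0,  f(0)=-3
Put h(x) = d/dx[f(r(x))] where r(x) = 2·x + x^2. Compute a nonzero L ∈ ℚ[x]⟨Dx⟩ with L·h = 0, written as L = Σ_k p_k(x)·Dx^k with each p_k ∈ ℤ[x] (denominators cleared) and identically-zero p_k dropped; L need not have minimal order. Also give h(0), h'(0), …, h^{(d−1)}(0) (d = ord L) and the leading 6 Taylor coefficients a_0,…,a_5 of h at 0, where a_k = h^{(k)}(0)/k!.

f: a_k = -3, -12, -24, -32, -32, -128/5, …
L₀ from L_f via x↦r, Dx↦r'^{-1}Dx.
Differentiate: ansatz ord ≤ ord L₀ ⇒ L.
L = (9 + 16·x + 8·x^2) + (-1 - x)·Dx  (order 1).
h: a_k = -24, -216, -1056, -3680, -10176, -118208/5, …
ICs: h(0) = -24.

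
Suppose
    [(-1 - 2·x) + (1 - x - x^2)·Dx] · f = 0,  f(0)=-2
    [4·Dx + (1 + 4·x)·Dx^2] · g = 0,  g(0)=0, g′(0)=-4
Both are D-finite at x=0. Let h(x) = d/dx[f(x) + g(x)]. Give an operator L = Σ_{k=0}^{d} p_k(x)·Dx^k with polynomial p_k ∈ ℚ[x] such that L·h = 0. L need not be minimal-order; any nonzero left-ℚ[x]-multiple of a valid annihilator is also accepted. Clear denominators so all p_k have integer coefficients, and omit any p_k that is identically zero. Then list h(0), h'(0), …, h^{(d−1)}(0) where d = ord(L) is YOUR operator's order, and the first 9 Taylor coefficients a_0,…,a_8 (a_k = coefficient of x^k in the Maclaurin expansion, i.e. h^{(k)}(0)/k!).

f: a_k = -2, -2, -4, -6, -10, -16, -26, -42, -68, …
g: a_k = 0, -4, 8, -64/3, 64, -1024/5, 2048/3, -16384/7, 8192, …
Sum ⇒ L₀ = lclm(L_f,L_g) in ℚ(x)⟨Dx⟩.
Differentiate: ansatz ord ≤ ord L₀ ⇒ L.
L = (100 + 272·x + 392·x^2 + 144·x^3 + 96·x^4) + (-7 + 96·x + 434·x^2 + 540·x^3 + 304·x^4 + 160·x^5)·Dx + (-4 - 25·x - 28·x^2 + 46·x^3 + 73·x^4 + 76·x^5 + 32·x^6)·Dx^2  (order 2).
h: a_k = -6, 8, -82, 216, -1104, 3940, -16678, 64992, -263134, …
ICs: h(0) = -6, h′(0) = 8.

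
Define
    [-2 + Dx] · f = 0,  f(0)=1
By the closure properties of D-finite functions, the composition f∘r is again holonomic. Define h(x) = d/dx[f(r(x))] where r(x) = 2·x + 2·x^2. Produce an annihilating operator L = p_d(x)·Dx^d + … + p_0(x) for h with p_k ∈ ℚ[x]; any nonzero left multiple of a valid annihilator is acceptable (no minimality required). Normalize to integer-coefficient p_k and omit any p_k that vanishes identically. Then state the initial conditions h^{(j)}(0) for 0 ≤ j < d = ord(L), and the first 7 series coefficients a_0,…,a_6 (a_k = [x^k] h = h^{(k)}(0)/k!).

f: a_k = 1, 2, 2, 4/3, 2/3, 4/15, 4/45, …
Change of var in L_f (x↦r) gives L₀.
Differentiate: ansatz ord ≤ ord L₀ ⇒ L.
L = (6 + 16·x + 16·x^2) + (-1 - 2·x)·Dx  (order 1).
h: a_k = 4, 24, 80, 608/3, 416, 11072/15, 52096/45, …
ICs: h(0) = 4.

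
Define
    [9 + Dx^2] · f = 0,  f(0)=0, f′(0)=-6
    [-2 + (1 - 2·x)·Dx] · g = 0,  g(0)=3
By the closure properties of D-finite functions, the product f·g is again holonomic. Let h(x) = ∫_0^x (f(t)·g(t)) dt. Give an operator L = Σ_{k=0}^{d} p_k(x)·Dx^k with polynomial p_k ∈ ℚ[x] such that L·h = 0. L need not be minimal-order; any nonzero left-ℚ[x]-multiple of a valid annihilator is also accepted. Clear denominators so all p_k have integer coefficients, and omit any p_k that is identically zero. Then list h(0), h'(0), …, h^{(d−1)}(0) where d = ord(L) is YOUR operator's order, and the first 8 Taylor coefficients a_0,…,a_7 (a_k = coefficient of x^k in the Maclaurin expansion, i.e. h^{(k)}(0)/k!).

L = (-9 + 18·x)·Dx + 4·Dx^2 + (-1 + 2·x)·Dx^3  (order 3).
h: a_k = 0, 0, -9, -12, -45/4, -18, -1281/40, -549/10, …
ICs: h(0) = 0, h′(0) = 0, h′′(0) = -18.

f: a_k = 0, -6, 0, 9, 0, -81/20, 0, 243/280, …
g: a_k = 3, 6, 12, 24, 48, 96, 192, 384, …
Sym-product of L_f,L_g gives L₀ (≤ ord 2).
∫: right-multiply L₀ by Dx.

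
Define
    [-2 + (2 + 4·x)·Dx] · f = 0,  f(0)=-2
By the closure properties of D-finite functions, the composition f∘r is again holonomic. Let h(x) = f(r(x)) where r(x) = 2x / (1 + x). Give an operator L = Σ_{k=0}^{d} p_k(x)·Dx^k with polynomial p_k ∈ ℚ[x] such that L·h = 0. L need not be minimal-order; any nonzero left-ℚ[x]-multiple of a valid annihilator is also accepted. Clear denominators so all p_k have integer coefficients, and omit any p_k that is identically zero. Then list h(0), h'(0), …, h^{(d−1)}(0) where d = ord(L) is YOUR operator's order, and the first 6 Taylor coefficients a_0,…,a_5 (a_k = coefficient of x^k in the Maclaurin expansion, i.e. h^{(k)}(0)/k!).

f: a_k = -2, -2, 1, -1, 5/4, -7/4, …
Substitute x→r, Dx→(1/r')Dx; clear ⇒ L₀.
L = -2 + (1 + 6·x + 5·x^2)·Dx  (order 1).
h: a_k = -2, -4, 8, -20, 60, -204, …
ICs: h(0) = -2.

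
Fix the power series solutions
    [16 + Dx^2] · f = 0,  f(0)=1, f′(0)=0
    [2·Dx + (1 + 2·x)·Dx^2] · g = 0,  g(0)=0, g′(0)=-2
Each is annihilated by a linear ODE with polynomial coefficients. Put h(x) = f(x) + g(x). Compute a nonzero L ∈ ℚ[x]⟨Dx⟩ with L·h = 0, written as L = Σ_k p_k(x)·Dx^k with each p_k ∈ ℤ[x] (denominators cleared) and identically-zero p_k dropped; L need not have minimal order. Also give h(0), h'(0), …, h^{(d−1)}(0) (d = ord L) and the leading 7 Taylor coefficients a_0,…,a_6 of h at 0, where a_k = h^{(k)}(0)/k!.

L = (160 + 256·x + 256·x^2)·Dx + (48 + 224·x + 384·x^2 + 256·x^3)·Dx^2 + (10 + 16·x + 16·x^2)·Dx^3 + (3 + 14·x + 24·x^2 + 16·x^3)·Dx^4  (order 4).
h: a_k = 1, -2, -6, -8/3, 44/3, -32/5, 224/45, …
ICs: h(0) = 1, h′(0) = -2, h′′(0) = -12, h′′′(0) = -16.

f: a_k = 1, 0, -8, 0, 32/3, 0, -256/45, …
g: a_k = 0, -2, 2, -8/3, 4, -32/5, 32/3, …
Sum ⇒ L₀ = lclm(L_f,L_g) in ℚ(x)⟨Dx⟩.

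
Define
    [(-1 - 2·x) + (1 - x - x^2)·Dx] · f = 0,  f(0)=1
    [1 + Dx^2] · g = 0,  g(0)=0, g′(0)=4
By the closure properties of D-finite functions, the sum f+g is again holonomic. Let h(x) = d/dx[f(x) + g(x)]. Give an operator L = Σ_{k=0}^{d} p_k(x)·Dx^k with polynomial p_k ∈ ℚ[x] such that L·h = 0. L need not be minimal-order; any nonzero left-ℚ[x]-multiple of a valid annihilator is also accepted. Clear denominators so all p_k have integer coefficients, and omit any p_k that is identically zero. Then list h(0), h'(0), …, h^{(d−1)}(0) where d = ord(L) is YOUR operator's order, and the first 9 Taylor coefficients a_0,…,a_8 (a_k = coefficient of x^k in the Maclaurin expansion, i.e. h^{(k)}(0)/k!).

f: a_k = 1, 1, 2, 3, 5, 8, 13, 21, 34, …
g: a_k = 0, 4, 0, -2/3, 0, 1/30, 0, -1/1260, 0, …
h₀=f+g: left-lcm gives L₀, ord ≤ 3.
h₀' ⇒ L via d/dx closure of L₀.
L = (124 + 358·x + 470·x^2 + 230·x^3 + 130·x^4 + 18·x^5 + 6·x^6) + (-19 - 29·x + 36·x^2 + 55·x^3 + 50·x^4 + 27·x^5 + 7·x^6 + 2·x^7)·Dx + (124 + 358·x + 470·x^2 + 230·x^3 + 130·x^4 + 18·x^5 + 6·x^6)·Dx^2 + (-19 - 29·x + 36·x^2 + 55·x^3 + 50·x^4 + 27·x^5 + 7·x^6 + 2·x^7)·Dx^3  (order 3).
h: a_k = 5, 4, 7, 20, 241/6, 78, 26459/180, 272, 4989601/10080, …
ICs: h(0) = 5, h′(0) = 4, h′′(0) = 14.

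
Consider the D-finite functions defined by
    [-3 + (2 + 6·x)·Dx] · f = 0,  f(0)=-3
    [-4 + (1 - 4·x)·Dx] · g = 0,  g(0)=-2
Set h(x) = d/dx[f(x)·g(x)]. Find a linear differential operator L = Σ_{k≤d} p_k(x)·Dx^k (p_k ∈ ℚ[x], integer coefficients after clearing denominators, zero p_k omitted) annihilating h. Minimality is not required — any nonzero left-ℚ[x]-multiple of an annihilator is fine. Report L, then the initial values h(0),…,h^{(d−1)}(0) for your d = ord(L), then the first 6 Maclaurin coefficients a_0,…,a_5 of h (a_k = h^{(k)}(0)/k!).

f: a_k = -3, -9/2, 27/8, -81/16, 1215/128, -5103/256, …
g: a_k = -2, -8, -32, -128, -512, -2048, …
h₀=f·g: eliminate ⇒ L₀, order ≤ 1·1.
h=h₀': d/dx-closure on L₀ ⇒ L.
L = (167 + 792·x + 432·x^2) + (-22 - 2·x + 288·x^2 + 288·x^3)·Dx  (order 1).
h: a_k = 33, 501/2, 12267/8, 129633/16, 5210835/128, 49886235/256, …
ICs: h(0) = 33.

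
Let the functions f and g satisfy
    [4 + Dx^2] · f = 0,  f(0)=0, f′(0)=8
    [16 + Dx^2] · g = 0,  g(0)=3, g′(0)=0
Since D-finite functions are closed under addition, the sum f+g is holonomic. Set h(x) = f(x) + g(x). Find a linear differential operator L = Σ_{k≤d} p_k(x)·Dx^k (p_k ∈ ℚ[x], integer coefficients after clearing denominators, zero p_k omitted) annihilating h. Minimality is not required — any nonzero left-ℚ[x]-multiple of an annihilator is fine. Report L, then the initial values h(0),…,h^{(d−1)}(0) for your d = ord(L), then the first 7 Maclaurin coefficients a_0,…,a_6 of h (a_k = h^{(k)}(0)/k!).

f: a_k = 0, 8, 0, -16/3, 0, 16/15, 0, …
g: a_k = 3, 0, -24, 0, 32, 0, -256/15, …
Weyl lclm of L_f,L_g ⇒ L₀ (ord ≤ 4).
L = 64 + 20·Dx^2 + Dx^4  (order 4).
h: a_k = 3, 8, -24, -16/3, 32, 16/15, -256/15, …
ICs: h(0) = 3, h′(0) = 8, h′′(0) = -48, h′′′(0) = -32.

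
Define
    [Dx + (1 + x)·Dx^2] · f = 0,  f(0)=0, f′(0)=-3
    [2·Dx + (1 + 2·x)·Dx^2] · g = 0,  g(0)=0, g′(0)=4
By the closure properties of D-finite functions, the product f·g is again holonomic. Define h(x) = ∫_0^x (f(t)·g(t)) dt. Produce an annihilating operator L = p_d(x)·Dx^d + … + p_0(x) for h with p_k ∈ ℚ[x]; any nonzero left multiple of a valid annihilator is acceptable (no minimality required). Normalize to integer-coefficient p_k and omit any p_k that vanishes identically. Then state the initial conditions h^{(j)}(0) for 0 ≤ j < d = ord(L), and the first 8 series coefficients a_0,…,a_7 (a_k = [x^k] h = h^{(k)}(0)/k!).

f: a_k = 0, -3, 3/2, -1, 3/4, -3/5, 1/2, -3/7, …
g: a_k = 0, 4, -4, 16/3, -8, 64/5, -64/3, 256/7, …
Sym-product of L_f,L_g gives L₀ (≤ ord 4).
h=∫₀ˣh₀: take L = L₀·Dx.
L = (20 + 48·x + 32·x^2)·Dx^2 + (66 + 268·x + 360·x^2 + 160·x^3)·Dx^3 + (32 + 180·x + 372·x^2 + 336·x^3 + 112·x^4)·Dx^4 + (3 + 22·x + 63·x^2 + 88·x^3 + 60·x^4 + 16·x^5)·Dx^5  (order 5).
h: a_k = 0, 0, 0, -4, 9/2, -26/5, 13/2, -131/15, …
ICs: h(0) = 0, h′(0) = 0, h′′(0) = 0, h′′′(0) = -24, h′′′′(0) = 108.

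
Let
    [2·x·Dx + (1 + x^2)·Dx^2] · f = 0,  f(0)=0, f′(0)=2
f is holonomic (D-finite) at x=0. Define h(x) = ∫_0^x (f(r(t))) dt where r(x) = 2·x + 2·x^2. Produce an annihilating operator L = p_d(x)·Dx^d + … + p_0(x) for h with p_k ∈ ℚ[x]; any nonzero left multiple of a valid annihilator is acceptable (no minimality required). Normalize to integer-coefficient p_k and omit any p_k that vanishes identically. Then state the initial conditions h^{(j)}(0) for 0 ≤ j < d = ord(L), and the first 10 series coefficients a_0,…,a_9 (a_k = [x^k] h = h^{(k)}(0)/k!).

L = (-2 + 8·x + 32·x^2 + 48·x^3 + 24·x^4)·Dx^2 + (1 + 2·x + 4·x^2 + 16·x^3 + 20·x^4 + 8·x^5)·Dx^3  (order 3).
h: a_k = 0, 0, 2, 4/3, -4/3, -16/5, -8/15, 176/21, 80/7, -128/9, …
ICs: h(0) = 0, h′(0) = 0, h′′(0) = 4.

f: a_k = 0, 2, 0, -2/3, 0, 2/5, 0, -2/7, 0, 2/9, …
L₀ from L_f via x↦r, Dx↦r'^{-1}Dx.
Integrate: L := L₀·Dx.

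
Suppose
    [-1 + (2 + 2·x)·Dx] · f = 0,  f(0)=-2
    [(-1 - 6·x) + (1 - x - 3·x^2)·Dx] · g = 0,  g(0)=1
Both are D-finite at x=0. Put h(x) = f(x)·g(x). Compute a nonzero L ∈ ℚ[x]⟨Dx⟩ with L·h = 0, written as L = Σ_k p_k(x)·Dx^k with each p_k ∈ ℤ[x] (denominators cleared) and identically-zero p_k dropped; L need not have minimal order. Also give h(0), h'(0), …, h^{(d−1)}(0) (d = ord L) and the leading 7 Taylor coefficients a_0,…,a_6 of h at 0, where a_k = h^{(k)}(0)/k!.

L = (3 + 13·x + 9·x^2) + (-2 + 8·x^2 + 6·x^3)·Dx  (order 1).
h: a_k = -2, -3, -35/4, -143/8, -2819/64, -12509/128, -117671/512, …
ICs: h(0) = -2.

f: a_k = -2, -1, 1/4, -1/8, 5/64, -7/128, 21/512, …
g: a_k = 1, 1, 4, 7, 19, 40, 97, …
Sym-product of L_f,L_g gives L₀ (≤ ord 1).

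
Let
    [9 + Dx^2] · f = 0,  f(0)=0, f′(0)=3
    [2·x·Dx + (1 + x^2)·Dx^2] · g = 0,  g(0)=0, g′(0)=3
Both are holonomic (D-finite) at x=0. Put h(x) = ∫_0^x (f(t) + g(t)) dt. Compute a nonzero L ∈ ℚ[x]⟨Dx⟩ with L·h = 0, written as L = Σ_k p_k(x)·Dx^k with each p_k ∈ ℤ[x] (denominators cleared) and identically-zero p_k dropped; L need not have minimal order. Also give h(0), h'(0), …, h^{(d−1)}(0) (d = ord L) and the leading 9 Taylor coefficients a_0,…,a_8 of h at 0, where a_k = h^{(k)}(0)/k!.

L = (-54·x + 540·x^3 + 162·x^5)·Dx^2 + (63 + 279·x^2 + 297·x^4 + 81·x^6)·Dx^3 + (-6·x + 60·x^3 + 18·x^5)·Dx^4 + (7 + 31·x^2 + 33·x^4 + 9·x^6)·Dx^5  (order 5).
h: a_k = 0, 0, 3, 0, -11/8, 0, 7/16, 0, -69/640, …
ICs: h(0) = 0, h′(0) = 0, h′′(0) = 6, h′′′(0) = 0, h′′′′(0) = -33.

f: a_k = 0, 3, 0, -9/2, 0, 81/40, 0, -243/560, 0, …
g: a_k = 0, 3, 0, -1, 0, 3/5, 0, -3/7, 0, …
h₀=f+g: left-lcm gives L₀, ord ≤ 4.
h=∫h₀ ⇒ L = L₀·Dx.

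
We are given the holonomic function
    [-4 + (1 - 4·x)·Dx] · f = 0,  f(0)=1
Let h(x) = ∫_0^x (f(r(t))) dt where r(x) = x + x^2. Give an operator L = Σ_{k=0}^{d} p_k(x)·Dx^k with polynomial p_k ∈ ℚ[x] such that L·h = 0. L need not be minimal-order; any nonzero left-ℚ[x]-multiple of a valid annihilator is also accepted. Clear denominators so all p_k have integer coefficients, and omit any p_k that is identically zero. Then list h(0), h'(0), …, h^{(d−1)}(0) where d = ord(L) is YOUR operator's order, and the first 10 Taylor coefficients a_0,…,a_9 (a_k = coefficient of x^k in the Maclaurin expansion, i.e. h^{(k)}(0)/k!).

f: a_k = 1, 4, 16, 64, 256, 1024, 4096, 16384, 65536, 262144, …
f∘r: x↦r, Dx↦Dx/r' in L_f ⇒ L₀.
∫: right-multiply L₀ by Dx.
L = (4 + 8·x)·Dx + (-1 + 4·x + 4·x^2)·Dx^2  (order 2).
h: a_k = 0, 1, 2, 20/3, 24, 464/5, 1120/3, 10816/7, 6528, 252160/9, …
ICs: h(0) = 0, h′(0) = 1.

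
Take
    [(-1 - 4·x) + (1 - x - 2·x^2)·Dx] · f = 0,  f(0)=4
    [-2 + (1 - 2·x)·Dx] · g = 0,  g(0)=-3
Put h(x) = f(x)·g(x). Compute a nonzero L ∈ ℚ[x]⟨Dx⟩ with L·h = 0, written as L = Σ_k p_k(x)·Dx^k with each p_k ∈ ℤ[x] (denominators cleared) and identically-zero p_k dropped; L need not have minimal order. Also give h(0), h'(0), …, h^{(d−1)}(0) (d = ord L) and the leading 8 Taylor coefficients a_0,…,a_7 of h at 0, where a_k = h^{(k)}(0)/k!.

f: a_k = 4, 4, 12, 20, 44, 84, 172, 340, …
g: a_k = -3, -6, -12, -24, -48, -96, -192, -384, …
L₀ := L_f ⊗_s L_g (sym. prod.), ord ≤ 1.
L = (3 + 6·x) + (-1 + x + 2·x^2)·Dx  (order 1).
h: a_k = -12, -36, -108, -276, -684, -1620, -3756, -8532, …
ICs: h(0) = -12.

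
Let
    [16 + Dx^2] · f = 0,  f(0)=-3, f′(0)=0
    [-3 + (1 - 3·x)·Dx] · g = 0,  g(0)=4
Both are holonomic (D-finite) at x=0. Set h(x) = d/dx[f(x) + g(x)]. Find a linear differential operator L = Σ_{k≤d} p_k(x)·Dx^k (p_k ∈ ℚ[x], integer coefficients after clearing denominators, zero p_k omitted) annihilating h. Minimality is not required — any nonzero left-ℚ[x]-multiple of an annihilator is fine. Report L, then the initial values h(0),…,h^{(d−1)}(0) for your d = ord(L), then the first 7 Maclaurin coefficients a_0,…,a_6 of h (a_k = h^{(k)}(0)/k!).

f: a_k = -3, 0, 24, 0, -32, 0, 256/15, …
g: a_k = 4, 12, 36, 108, 324, 972, 2916, …
f+g: L₀ = lclm(L_f,L_g), ord ≤ 2+1.
Differentiate: ansatz ord ≤ ord L₀ ⇒ L.
L = (5952 - 4608·x + 6912·x^2) + (-560 + 2448·x - 3456·x^2 + 3456·x^3)·Dx + (372 - 288·x + 432·x^2)·Dx^2 + (-35 + 153·x - 216·x^2 + 216·x^3)·Dx^3  (order 3).
h: a_k = 12, 120, 324, 1168, 4860, 87992/5, 61236, …
ICs: h(0) = 12, h′(0) = 120, h′′(0) = 648.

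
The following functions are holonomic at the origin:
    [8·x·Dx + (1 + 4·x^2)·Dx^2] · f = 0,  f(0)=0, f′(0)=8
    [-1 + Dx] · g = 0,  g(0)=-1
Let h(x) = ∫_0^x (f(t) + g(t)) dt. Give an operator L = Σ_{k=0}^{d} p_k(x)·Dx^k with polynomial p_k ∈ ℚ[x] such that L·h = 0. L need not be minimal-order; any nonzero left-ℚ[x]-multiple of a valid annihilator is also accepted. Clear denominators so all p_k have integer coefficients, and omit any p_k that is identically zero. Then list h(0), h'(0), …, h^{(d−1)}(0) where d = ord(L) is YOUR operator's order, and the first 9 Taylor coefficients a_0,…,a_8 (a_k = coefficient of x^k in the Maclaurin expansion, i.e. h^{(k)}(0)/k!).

f: a_k = 0, 8, 0, -32/3, 0, 128/5, 0, -512/7, 0, …
g: a_k = -1, -1, -1/2, -1/6, -1/24, -1/120, -1/720, -1/5040, -1/40320, …
f+g: L₀ = lclm(L_f,L_g), ord ≤ 2+1.
h=∫h₀ ⇒ L = L₀·Dx.
L = (8 - 8·x - 96·x^2 - 32·x^3)·Dx^2 + (-9 + 88·x^2 - 16·x^4)·Dx^3 + (1 + 8·x + 8·x^2 + 32·x^3 + 16·x^4)·Dx^4  (order 4).
h: a_k = 0, -1, 7/2, -1/6, -65/24, -1/120, 3071/720, -1/5040, -52663/5760, …
ICs: h(0) = 0, h′(0) = -1, h′′(0) = 7, h′′′(0) = -1.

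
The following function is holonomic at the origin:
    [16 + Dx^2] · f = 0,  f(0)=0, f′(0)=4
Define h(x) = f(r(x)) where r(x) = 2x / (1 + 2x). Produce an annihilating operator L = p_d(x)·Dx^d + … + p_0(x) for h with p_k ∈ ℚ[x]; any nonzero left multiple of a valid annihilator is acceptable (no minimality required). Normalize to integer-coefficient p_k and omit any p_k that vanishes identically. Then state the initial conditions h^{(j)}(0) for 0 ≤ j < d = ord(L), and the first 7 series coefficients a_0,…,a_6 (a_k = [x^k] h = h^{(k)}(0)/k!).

f: a_k = 0, 4, 0, -32/3, 0, 128/15, 0, …
Substitute x→r, Dx→(1/r')Dx; clear ⇒ L₀.
L = 64 + (4 + 24·x + 48·x^2 + 32·x^3)·Dx + (1 + 8·x + 24·x^2 + 32·x^3 + 16·x^4)·Dx^2  (order 2).
h: a_k = 0, 8, -16, -160/3, 448, -24704/15, 3840, …
ICs: h(0) = 0, h′(0) = 8.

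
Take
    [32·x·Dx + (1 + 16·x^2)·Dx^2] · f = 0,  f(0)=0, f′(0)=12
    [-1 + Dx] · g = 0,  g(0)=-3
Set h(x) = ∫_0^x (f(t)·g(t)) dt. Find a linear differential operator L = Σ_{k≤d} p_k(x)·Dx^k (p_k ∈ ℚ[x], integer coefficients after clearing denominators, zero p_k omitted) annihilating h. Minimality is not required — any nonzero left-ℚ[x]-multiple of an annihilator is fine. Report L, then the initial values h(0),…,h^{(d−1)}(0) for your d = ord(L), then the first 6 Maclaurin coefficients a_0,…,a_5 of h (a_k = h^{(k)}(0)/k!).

f: a_k = 0, 12, 0, -64, 0, 3072/5, …
g: a_k = -3, -3, -3/2, -1/2, -1/8, -1/40, …
Sym-product of L_f,L_g gives L₀ (≤ ord 2).
Integrate: L := L₀·Dx.
L = (1 - 32·x + 16·x^2)·Dx + (-2 + 32·x - 32·x^2)·Dx^2 + (1 + 16·x^2)·Dx^3  (order 3).
h: a_k = 0, 0, -18, -12, 87/2, 186/5, …
ICs: h(0) = 0, h′(0) = 0, h′′(0) = -36.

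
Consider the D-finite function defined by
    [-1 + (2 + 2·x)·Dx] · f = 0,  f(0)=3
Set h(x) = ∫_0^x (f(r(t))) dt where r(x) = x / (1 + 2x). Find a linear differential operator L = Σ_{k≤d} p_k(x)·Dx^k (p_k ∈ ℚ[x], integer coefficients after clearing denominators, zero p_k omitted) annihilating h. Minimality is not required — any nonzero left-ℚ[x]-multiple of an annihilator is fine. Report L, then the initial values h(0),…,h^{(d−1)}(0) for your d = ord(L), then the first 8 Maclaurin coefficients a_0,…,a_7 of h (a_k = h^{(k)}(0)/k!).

f: a_k = 3, 3/2, -3/8, 3/16, -15/128, 21/256, -63/1024, 99/2048, …
L₀ from L_f via x↦r, Dx↦r'^{-1}Dx.
h=∫₀ˣh₀: take L = L₀·Dx.
L = -Dx + (2 + 10·x + 12·x^2)·Dx^2  (order 2).
h: a_k = 0, 3, 3/4, -9/8, 123/64, -2271/640, 3543/512, -100935/7168, …
ICs: h(0) = 0, h′(0) = 3.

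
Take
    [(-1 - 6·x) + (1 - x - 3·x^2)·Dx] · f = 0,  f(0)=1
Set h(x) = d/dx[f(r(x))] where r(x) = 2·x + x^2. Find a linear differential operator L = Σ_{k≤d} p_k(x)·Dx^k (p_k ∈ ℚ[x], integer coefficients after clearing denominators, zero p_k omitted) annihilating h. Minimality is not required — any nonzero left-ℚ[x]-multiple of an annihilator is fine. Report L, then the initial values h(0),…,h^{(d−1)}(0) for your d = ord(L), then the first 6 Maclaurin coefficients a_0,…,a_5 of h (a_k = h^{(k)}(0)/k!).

L = (17 + 114·x + 597·x^2 + 1260·x^3 + 1215·x^4 + 540·x^5 + 90·x^6) + (-1 - 11·x + 21·x^2 + 211·x^3 + 405·x^4 + 333·x^5 + 126·x^6 + 18·x^7)·Dx  (order 1).
h: a_k = 2, 34, 216, 1568, 9650, 59226, …
ICs: h(0) = 2.

f: a_k = 1, 1, 4, 7, 19, 40, …
Change of var in L_f (x↦r) gives L₀.
h=h₀': d/dx-closure on L₀ ⇒ L.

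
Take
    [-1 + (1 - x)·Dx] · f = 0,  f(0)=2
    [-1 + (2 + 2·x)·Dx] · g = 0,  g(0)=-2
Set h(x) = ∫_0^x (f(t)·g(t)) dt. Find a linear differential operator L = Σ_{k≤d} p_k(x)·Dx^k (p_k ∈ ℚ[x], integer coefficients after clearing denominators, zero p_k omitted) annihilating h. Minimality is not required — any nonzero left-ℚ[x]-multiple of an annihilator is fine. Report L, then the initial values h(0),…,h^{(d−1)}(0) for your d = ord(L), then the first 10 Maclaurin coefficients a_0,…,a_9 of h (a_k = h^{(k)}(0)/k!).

L = (3 + x)·Dx + (-2 + 2·x^2)·Dx^2  (order 2).
h: a_k = 0, -4, -3, -11/6, -23/16, -179/160, -365/384, -1439/1792, -2911/4096, -46147/73728, …
ICs: h(0) = 0, h′(0) = -4.

f: a_k = 2, 2, 2, 2, 2, 2, 2, 2, 2, 2, …
g: a_k = -2, -1, 1/4, -1/8, 5/64, -7/128, 21/512, -33/1024, 429/16384, -715/32768, …
f·g: L₀ = L_f ⊗_s L_g, ord ≤ 1·1.
∫: right-multiply L₀ by Dx.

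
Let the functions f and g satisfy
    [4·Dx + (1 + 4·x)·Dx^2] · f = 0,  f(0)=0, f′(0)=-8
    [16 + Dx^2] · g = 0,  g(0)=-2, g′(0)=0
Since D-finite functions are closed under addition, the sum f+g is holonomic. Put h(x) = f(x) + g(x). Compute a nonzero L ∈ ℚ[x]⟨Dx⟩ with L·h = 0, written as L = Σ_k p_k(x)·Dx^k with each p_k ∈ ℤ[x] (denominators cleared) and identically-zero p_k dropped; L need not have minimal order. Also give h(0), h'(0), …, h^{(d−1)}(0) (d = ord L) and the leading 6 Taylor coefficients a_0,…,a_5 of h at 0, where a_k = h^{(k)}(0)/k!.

f: a_k = 0, -8, 16, -128/3, 128, -2048/5, …
g: a_k = -2, 0, 16, 0, -64/3, 0, …
Weyl lclm of L_f,L_g ⇒ L₀ (ord ≤ 4).
L = (448 + 512·x + 1024·x^2)·Dx + (48 + 320·x + 768·x^2 + 1024·x^3)·Dx^2 + (28 + 32·x + 64·x^2)·Dx^3 + (3 + 20·x + 48·x^2 + 64·x^3)·Dx^4  (order 4).
h: a_k = -2, -8, 32, -128/3, 320/3, -2048/5, …
ICs: h(0) = -2, h′(0) = -8, h′′(0) = 64, h′′′(0) = -256.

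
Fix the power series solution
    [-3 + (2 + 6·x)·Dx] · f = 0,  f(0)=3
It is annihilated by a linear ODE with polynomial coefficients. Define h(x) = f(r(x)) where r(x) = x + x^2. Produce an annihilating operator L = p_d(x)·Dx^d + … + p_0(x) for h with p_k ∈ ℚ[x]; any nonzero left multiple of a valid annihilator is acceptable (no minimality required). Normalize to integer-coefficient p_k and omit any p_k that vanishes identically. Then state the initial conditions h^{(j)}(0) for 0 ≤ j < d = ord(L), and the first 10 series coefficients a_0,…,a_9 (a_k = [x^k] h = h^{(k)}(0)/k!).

L = (-3 - 6·x) + (2 + 6·x + 6·x^2)·Dx  (order 1).
h: a_k = 3, 9/2, 9/8, -27/16, 297/128, -729/256, 2997/1024, -4131/2048, -18711/32768, 357939/65536, …
ICs: h(0) = 3.

f: a_k = 3, 9/2, -27/8, 81/16, -1215/128, 5103/256, -45927/1024, 216513/2048, -8444007/32768, 42220035/65536, …
Change of var in L_f (x↦r) gives L₀.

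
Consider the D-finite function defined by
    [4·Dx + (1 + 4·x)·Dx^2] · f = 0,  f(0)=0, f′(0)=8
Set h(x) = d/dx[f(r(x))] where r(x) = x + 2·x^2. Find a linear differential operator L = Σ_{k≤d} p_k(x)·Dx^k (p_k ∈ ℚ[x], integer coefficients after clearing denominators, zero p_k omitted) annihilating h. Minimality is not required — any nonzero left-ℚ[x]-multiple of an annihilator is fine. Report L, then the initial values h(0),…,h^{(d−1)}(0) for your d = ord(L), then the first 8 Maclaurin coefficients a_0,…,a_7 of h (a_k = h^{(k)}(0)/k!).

L = (16·x + 32·x^2) + (1 + 8·x + 24·x^2 + 32·x^3)·Dx  (order 1).
h: a_k = 8, 0, -64, 256, -512, 0, 4096, -16384, …
ICs: h(0) = 8.

f: a_k = 0, 8, -16, 128/3, -128, 2048/5, -4096/3, 32768/7, …
h₀=f(r): pull back L_f along r ⇒ L₀.
h=h₀': d/dx-closure on L₀ ⇒ L.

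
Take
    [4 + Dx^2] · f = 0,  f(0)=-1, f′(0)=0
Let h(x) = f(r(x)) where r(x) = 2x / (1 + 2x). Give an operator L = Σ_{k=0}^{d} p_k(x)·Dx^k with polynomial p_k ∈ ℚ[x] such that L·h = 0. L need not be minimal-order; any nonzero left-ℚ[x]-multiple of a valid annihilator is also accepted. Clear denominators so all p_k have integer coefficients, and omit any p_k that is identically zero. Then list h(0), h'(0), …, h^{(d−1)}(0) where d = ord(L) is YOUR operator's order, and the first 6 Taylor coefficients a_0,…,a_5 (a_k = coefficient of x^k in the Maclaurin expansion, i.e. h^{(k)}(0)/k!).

L = 16 + (4 + 24·x + 48·x^2 + 32·x^3)·Dx + (1 + 8·x + 24·x^2 + 32·x^3 + 16·x^4)·Dx^2  (order 2).
h: a_k = -1, 0, 8, -32, 256/3, -512/3, …
ICs: h(0) = -1, h′(0) = 0.

f: a_k = -1, 0, 2, 0, -2/3, 0, …
h₀=f(r): pull back L_f along r ⇒ L₀.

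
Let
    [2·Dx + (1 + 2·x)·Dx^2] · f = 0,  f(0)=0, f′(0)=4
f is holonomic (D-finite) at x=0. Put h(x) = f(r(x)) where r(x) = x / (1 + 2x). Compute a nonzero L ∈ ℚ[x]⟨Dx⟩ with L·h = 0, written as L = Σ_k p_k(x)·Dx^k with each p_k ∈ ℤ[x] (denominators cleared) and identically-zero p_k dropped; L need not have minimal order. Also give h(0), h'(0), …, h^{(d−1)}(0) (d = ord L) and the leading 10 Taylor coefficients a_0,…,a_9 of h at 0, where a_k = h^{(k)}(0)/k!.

L = (6 + 16·x)·Dx + (1 + 6·x + 8·x^2)·Dx^2  (order 2).
h: a_k = 0, 4, -12, 112/3, -120, 1984/5, -1344, 32512/7, -16320, 523264/9, …
ICs: h(0) = 0, h′(0) = 4.

f: a_k = 0, 4, -4, 16/3, -8, 64/5, -64/3, 256/7, -64, 1024/9, …
f∘r: x↦r, Dx↦Dx/r' in L_f ⇒ L₀.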